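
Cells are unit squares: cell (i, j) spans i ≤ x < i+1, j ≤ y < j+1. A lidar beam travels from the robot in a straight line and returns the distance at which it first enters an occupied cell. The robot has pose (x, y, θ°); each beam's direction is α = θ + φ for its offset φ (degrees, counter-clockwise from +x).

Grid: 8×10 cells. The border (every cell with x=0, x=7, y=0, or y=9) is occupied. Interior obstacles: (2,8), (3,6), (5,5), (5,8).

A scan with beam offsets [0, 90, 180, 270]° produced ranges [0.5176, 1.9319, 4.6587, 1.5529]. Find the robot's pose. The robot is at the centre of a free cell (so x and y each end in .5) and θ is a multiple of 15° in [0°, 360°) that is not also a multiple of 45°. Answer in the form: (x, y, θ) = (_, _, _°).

(x, y, θ) = (2.5, 1.5, 255°)

Candidates: 44 free-cell centres × 16 headings = 704 poses. Raycast each; keep the one whose scan matches to 4 dp.
  (4.5, 3.5, 15°): beam 1 = 2.5882 ≠ 0.5176 ✗
  (3.5, 7.5, 210°): beam 1 = 2.8868 ≠ 0.5176 ✗
  (1.5, 2.5, 285°): beam 1 = 1.5529 ≠ 0.5176 ✗
  (1.5, 4.5, 105°): beam 1 = 1.9319 ≠ 0.5176 ✗
  …
  (2.5, 1.5, 255°): r_1=0.5176, r_2=1.9319, r_3=4.6587, r_4=1.5529 — all match ✓
Only this pose fits every beam.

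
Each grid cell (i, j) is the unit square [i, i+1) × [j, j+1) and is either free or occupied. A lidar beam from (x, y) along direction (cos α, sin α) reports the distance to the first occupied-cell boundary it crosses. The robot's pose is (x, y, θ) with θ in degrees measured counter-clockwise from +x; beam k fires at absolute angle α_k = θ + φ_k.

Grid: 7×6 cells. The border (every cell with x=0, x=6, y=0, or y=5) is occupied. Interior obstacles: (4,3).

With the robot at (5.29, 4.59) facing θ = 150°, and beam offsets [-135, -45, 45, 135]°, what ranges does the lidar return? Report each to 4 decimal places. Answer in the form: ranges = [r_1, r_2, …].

ranges = [0.7350, 0.4245, 4.4413, 2.7432]

beam 1: φ=-135°, α=15°
  d=(0.9659,0.2588)  start (5,4)  tX=0.7350 tY=1.5841  stride 1/|dx|=1.0353 1/|dy|=3.8637
    cross x-line → (6,4), t=0.7350 (wall)
  → r_1 = 0.7350
beam 2: φ=-45°, α=105°
  d=(-0.2588,0.9659)  start (5,4)  tX=1.1205 tY=0.4245  stride 1/|dx|=3.8637 1/|dy|=1.0353
    cross y-line → (5,5), t=0.4245 (wall)
  → r_2 = 0.4245
beam 3: φ=45°, α=195°
  d=(-0.9659,-0.2588)  start (5,4)  tX=0.3002 tY=2.2796  stride 1/|dx|=1.0353 1/|dy|=3.8637
    cross x-line → (4,4), t=0.3002
    cross x-line → (3,4), t=1.3355
    cross y-line → (3,3), t=2.2796
    cross x-line → (2,3), t=2.3708
    cross x-line → (1,3), t=3.4061
    cross x-line → (0,3), t=4.4413 (wall)
  → r_3 = 4.4413
beam 4: φ=135°, α=285°
  d=(0.2588,-0.9659)  start (5,4)  tX=2.7432 tY=0.6108  stride 1/|dx|=3.8637 1/|dy|=1.0353
    cross y-line → (5,3), t=0.6108
    cross y-line → (5,2), t=1.6461
    cross y-line → (5,1), t=2.6814
    cross x-line → (6,1), t=2.7432 (wall)
  → r_4 = 2.7432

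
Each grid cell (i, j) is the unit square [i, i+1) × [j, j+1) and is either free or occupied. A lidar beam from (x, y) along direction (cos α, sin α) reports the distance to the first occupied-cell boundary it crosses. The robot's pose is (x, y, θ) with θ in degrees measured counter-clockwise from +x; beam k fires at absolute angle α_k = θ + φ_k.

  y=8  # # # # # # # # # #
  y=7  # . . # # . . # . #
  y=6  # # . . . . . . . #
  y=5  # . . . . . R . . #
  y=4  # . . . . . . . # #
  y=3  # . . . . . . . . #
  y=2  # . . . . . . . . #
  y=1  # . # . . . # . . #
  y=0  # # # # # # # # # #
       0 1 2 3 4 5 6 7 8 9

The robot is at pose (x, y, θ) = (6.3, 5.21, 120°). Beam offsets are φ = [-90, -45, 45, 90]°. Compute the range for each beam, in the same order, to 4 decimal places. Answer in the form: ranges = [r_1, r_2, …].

beam 1: φ=-90°, α=30°
  cosα=0.8660 sinα=0.5000 | (6,5) | tMaxX 0.8083 tMaxY 1.5800 | tΔX 1.1547 tΔY 2.0000
    t=0.8083 [x] (7,5)
    t=1.5800 [y] (7,6)
    t=1.9630 [x] (8,6)
    t=3.1177 [x] (9,6) — stop
  → r_1 = 3.1177
beam 2: φ=-45°, α=75°
  cosα=0.2588 sinα=0.9659 | (6,5) | tMaxX 2.7046 tMaxY 0.8179 | tΔX 3.8637 tΔY 1.0353
    t=0.8179 [y] (6,6)
    t=1.8531 [y] (6,7)
    t=2.7046 [x] (7,7) — stop
  → r_2 = 2.7046
beam 3: φ=45°, α=165°
  cosα=-0.9659 sinα=0.2588 | (6,5) | tMaxX 0.3106 tMaxY 3.0523 | tΔX 1.0353 tΔY 3.8637
    t=0.3106 [x] (5,5)
    t=1.3459 [x] (4,5)
    t=2.3811 [x] (3,5)
    t=3.0523 [y] (3,6)
    t=3.4164 [x] (2,6)
    t=4.4517 [x] (1,6) — stop
  → r_3 = 4.4517
beam 4: φ=90°, α=210°
  cosα=-0.8660 sinα=-0.5000 | (6,5) | tMaxX 0.3464 tMaxY 0.4200 | tΔX 1.1547 tΔY 2.0000
    t=0.3464 [x] (5,5)
    t=0.4200 [y] (5,4)
    t=1.5011 [x] (4,4)
    t=2.4200 [y] (4,3)
    t=2.6558 [x] (3,3)
    t=3.8105 [x] (2,3)
    t=4.4200 [y] (2,2)
    t=4.9652 [x] (1,2)
    t=6.1199 [x] (0,2) — stop
  → r_4 = 6.1199

ranges = [3.1177, 2.7046, 4.4517, 6.1199]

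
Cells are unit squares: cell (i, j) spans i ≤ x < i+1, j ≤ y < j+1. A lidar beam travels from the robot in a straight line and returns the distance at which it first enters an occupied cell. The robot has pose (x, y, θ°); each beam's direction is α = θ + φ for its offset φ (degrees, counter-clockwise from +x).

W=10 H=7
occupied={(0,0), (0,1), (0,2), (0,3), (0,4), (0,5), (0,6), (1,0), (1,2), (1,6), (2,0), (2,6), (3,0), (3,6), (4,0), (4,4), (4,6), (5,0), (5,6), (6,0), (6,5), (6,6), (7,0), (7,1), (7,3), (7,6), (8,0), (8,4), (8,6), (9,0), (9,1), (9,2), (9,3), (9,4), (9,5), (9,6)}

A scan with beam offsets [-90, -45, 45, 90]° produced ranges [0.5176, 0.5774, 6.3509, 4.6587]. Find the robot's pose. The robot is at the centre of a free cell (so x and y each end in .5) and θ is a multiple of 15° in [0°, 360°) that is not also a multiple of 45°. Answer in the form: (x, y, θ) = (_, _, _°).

(x, y, θ) = (2.5, 1.5, 345°)

The pose lattice has 34·16 = 544 candidates. Test each by forward raycasting.
  (1.5, 4.5, 15°): beam 1 = 1.5529 ≠ 0.5176 ✗
  (5.5, 1.5, 330°): beam 1 = 0.5774 ≠ 0.5176 ✗
  (2.5, 5.5, 165°): beam 3 = 1.7321 ≠ 6.3509 ✗
  …
  (2.5, 1.5, 345°): r_1=0.5176, r_2=0.5774, r_3=6.3509, r_4=4.6587 — all match ✓
Unique over the lattice → pose = (2.5, 1.5, 345°).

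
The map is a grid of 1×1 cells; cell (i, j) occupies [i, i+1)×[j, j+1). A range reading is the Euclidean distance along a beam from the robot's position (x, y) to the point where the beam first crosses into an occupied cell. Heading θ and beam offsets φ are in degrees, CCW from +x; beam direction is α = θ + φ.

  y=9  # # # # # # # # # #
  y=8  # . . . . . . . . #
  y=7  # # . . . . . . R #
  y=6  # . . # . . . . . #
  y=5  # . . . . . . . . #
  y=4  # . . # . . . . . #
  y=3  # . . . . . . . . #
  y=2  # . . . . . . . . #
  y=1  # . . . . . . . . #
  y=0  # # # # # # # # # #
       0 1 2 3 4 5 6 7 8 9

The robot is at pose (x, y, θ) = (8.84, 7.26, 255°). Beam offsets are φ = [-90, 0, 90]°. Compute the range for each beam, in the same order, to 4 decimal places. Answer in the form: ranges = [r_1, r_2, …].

ranges = [6.7228, 6.4808, 0.1656]

beam 1: φ=-90°, α=165°
  d=(-0.9659,0.2588)  start (8,7)  tX=0.8696 tY=2.8591  stride 1/|dx|=1.0353 1/|dy|=3.8637
    cross x-line → (7,7), t=0.8696
    cross x-line → (6,7), t=1.9049
    cross y-line → (6,8), t=2.8591
    cross x-line → (5,8), t=2.9402
    cross x-line → (4,8), t=3.9755
    cross x-line → (3,8), t=5.0107
    cross x-line → (2,8), t=6.0460
    cross y-line → (2,9), t=6.7228 (wall)
  → r_1 = 6.7228
beam 2: φ=0°, α=255°
  d=(-0.2588,-0.9659)  start (8,7)  tX=3.2455 tY=0.2692  stride 1/|dx|=3.8637 1/|dy|=1.0353
    cross y-line → (8,6), t=0.2692
    cross y-line → (8,5), t=1.3044
    cross y-line → (8,4), t=2.3397
    cross x-line → (7,4), t=3.2455
    cross y-line → (7,3), t=3.3750
    cross y-line → (7,2), t=4.4103
    cross y-line → (7,1), t=5.4456
    cross y-line → (7,0), t=6.4808 (wall)
  → r_2 = 6.4808
beam 3: φ=90°, α=345°
  d=(0.9659,-0.2588)  start (8,7)  tX=0.1656 tY=1.0046  stride 1/|dx|=1.0353 1/|dy|=3.8637
    cross x-line → (9,7), t=0.1656 (wall)
  → r_3 = 0.1656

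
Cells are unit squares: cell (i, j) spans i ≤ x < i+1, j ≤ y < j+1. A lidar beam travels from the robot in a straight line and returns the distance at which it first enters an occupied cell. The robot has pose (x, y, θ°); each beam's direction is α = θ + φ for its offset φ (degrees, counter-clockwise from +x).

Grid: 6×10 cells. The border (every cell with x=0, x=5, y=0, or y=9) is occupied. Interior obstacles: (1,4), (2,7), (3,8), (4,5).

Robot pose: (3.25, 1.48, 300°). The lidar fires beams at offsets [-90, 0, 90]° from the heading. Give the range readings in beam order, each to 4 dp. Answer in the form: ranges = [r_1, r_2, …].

ranges = [0.9600, 0.5543, 2.0207]

beam 1: φ=-90°, α=210°
  dir = (cos 210°, sin 210°) = (-0.8660, -0.5000); from cell (3,1)
  next x-line at t=0.2887, next y-line at t=0.9600; Δt_x=1.1547, Δt_y=2.0000
    x: enter (2,1) at t=0.2887
    y: enter (2,0) at t=0.9600 ← occupied
  → r_1 = 0.9600
beam 2: φ=0°, α=300°
  dir = (cos 300°, sin 300°) = (0.5000, -0.8660); from cell (3,1)
  next x-line at t=1.5000, next y-line at t=0.5543; Δt_x=2.0000, Δt_y=1.1547
    y: enter (3,0) at t=0.5543 ← occupied
  → r_2 = 0.5543
beam 3: φ=90°, α=30°
  dir = (cos 30°, sin 30°) = (0.8660, 0.5000); from cell (3,1)
  next x-line at t=0.8660, next y-line at t=1.0400; Δt_x=1.1547, Δt_y=2.0000
    x: enter (4,1) at t=0.8660
    y: enter (4,2) at t=1.0400
    x: enter (5,2) at t=2.0207 ← occupied
  → r_3 = 2.0207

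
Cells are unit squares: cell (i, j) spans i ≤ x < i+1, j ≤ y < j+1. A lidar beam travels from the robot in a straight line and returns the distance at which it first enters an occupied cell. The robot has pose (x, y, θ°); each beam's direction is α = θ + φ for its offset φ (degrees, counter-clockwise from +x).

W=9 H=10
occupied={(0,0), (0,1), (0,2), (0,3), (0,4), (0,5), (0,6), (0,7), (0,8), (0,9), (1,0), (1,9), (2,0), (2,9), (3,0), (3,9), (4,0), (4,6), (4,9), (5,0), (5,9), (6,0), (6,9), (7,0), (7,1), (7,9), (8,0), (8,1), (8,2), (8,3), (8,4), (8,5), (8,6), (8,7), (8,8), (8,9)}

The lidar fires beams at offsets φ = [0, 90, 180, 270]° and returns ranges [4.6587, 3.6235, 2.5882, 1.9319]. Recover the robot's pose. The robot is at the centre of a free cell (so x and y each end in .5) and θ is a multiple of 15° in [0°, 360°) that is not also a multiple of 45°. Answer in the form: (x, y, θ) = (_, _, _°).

Candidates: 54 free-cell centres × 16 headings = 864 poses. Raycast each; keep the one whose scan matches to 4 dp.
  (2.5, 7.5, 105°): beam 1 = 1.5529 ≠ 4.6587 ✗
  (4.5, 3.5, 60°): beam 1 = 6.3509 ≠ 4.6587 ✗
  (1.5, 8.5, 345°): beam 1 = 6.7293 ≠ 4.6587 ✗
  (2.5, 2.5, 150°): beam 1 = 1.7321 ≠ 4.6587 ✗
  …
  (5.5, 4.5, 195°): r_1=4.6587, r_2=3.6235, r_3=2.5882, r_4=1.9319 — all match ✓
Unique over the lattice → pose = (5.5, 4.5, 195°).

(x, y, θ) = (5.5, 4.5, 195°)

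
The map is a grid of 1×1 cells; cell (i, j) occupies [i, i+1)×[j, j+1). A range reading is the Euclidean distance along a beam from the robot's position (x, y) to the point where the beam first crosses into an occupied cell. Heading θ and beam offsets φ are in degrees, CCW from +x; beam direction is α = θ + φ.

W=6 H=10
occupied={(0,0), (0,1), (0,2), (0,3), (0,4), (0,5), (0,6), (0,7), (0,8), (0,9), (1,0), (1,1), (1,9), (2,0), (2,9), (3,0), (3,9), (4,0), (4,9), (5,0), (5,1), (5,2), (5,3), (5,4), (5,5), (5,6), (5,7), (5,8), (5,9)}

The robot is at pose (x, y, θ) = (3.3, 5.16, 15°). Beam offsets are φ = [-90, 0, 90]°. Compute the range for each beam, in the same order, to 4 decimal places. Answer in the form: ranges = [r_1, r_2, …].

ranges = [4.3067, 1.7600, 3.9755]

beam 1: φ=-90°, α=285°
  direction (0.2588, -0.9659); cell (3,5); t to first gridline: x 2.7046, y 0.1656 (then +3.8637 / +1.0353)
    (3,4) via y @ 0.1656
    (3,3) via y @ 1.2009
    (3,2) via y @ 2.2362
    (4,2) via x @ 2.7046
    (4,1) via y @ 3.2715
    (4,0) via y @ 4.3067  # hit
  → r_1 = 4.3067
beam 2: φ=0°, α=15°
  direction (0.9659, 0.2588); cell (3,5); t to first gridline: x 0.7247, y 3.2455 (then +1.0353 / +3.8637)
    (4,5) via x @ 0.7247
    (5,5) via x @ 1.7600  # hit
  → r_2 = 1.7600
beam 3: φ=90°, α=105°
  direction (-0.2588, 0.9659); cell (3,5); t to first gridline: x 1.1591, y 0.8696 (then +3.8637 / +1.0353)
    (3,6) via y @ 0.8696
    (2,6) via x @ 1.1591
    (2,7) via y @ 1.9049
    (2,8) via y @ 2.9402
    (2,9) via y @ 3.9755  # hit
  → r_3 = 3.9755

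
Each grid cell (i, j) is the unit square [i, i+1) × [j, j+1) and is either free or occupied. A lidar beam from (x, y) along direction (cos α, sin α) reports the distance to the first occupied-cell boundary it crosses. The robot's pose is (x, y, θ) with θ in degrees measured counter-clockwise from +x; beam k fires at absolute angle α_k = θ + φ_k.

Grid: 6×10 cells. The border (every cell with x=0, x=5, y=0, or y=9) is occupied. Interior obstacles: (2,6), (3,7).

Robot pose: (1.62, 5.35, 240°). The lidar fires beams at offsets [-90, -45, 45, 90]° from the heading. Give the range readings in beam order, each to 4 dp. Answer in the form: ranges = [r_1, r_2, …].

ranges = [0.7159, 0.6419, 4.5035, 3.9029]

beam 1: φ=-90°, α=150°
  dir = (cos 150°, sin 150°) = (-0.8660, 0.5000); from cell (1,5)
  next x-line at t=0.7159, next y-line at t=1.3000; Δt_x=1.1547, Δt_y=2.0000
    x: enter (0,5) at t=0.7159 ← occupied
  → r_1 = 0.7159
beam 2: φ=-45°, α=195°
  dir = (cos 195°, sin 195°) = (-0.9659, -0.2588); from cell (1,5)
  next x-line at t=0.6419, next y-line at t=1.3523; Δt_x=1.0353, Δt_y=3.8637
    x: enter (0,5) at t=0.6419 ← occupied
  → r_2 = 0.6419
beam 3: φ=45°, α=285°
  dir = (cos 285°, sin 285°) = (0.2588, -0.9659); from cell (1,5)
  next x-line at t=1.4682, next y-line at t=0.3623; Δt_x=3.8637, Δt_y=1.0353
    y: enter (1,4) at t=0.3623
    y: enter (1,3) at t=1.3976
    x: enter (2,3) at t=1.4682
    y: enter (2,2) at t=2.4329
    y: enter (2,1) at t=3.4682
    y: enter (2,0) at t=4.5035 ← occupied
  → r_3 = 4.5035
beam 4: φ=90°, α=330°
  dir = (cos 330°, sin 330°) = (0.8660, -0.5000); from cell (1,5)
  next x-line at t=0.4388, next y-line at t=0.7000; Δt_x=1.1547, Δt_y=2.0000
    x: enter (2,5) at t=0.4388
    y: enter (2,4) at t=0.7000
    x: enter (3,4) at t=1.5935
    y: enter (3,3) at t=2.7000
    x: enter (4,3) at t=2.7482
    x: enter (5,3) at t=3.9029 ← occupied
  → r_4 = 3.9029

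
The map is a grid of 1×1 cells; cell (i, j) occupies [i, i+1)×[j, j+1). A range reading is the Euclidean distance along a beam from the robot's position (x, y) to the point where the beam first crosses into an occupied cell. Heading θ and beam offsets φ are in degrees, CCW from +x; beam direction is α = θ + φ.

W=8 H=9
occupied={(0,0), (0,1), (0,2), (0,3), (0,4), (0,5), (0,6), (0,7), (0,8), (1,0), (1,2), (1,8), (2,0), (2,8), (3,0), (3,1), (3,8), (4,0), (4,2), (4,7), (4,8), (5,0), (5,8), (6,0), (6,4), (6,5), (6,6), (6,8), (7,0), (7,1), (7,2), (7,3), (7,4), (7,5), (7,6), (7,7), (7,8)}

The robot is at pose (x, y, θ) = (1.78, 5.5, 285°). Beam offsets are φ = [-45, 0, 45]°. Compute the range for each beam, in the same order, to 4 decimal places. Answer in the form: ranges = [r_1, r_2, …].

ranges = [1.5600, 4.6587, 6.0275]

beam 1: φ=-45°, α=240°
  d=(-0.5000,-0.8660)  start (1,5)  tX=1.5600 tY=0.5774  stride 1/|dx|=2.0000 1/|dy|=1.1547
    cross y-line → (1,4), t=0.5774
    cross x-line → (0,4), t=1.5600 (wall)
  → r_1 = 1.5600
beam 2: φ=0°, α=285°
  d=(0.2588,-0.9659)  start (1,5)  tX=0.8500 tY=0.5176  stride 1/|dx|=3.8637 1/|dy|=1.0353
    cross y-line → (1,4), t=0.5176
    cross x-line → (2,4), t=0.8500
    cross y-line → (2,3), t=1.5529
    cross y-line → (2,2), t=2.5882
    cross y-line → (2,1), t=3.6235
    cross y-line → (2,0), t=4.6587 (wall)
  → r_2 = 4.6587
beam 3: φ=45°, α=330°
  d=(0.8660,-0.5000)  start (1,5)  tX=0.2540 tY=1.0000  stride 1/|dx|=1.1547 1/|dy|=2.0000
    cross x-line → (2,5), t=0.2540
    cross y-line → (2,4), t=1.0000
    cross x-line → (3,4), t=1.4087
    cross x-line → (4,4), t=2.5634
    cross y-line → (4,3), t=3.0000
    cross x-line → (5,3), t=3.7181
    cross x-line → (6,3), t=4.8728
    cross y-line → (6,2), t=5.0000
    cross x-line → (7,2), t=6.0275 (wall)
  → r_3 = 6.0275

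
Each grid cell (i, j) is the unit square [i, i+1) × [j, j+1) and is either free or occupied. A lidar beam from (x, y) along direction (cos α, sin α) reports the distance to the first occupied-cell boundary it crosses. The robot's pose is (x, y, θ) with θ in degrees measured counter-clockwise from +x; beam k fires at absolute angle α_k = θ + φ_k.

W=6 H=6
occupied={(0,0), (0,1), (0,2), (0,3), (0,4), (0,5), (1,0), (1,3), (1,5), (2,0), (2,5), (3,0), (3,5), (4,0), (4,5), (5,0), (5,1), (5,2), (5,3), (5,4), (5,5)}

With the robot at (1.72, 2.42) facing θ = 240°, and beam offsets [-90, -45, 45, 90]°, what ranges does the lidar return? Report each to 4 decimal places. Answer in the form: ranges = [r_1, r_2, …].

beam 1: φ=-90°, α=150°
  cosα=-0.8660 sinα=0.5000 | (1,2) | tMaxX 0.8314 tMaxY 1.1600 | tΔX 1.1547 tΔY 2.0000
    t=0.8314 [x] (0,2) — stop
  → r_1 = 0.8314
beam 2: φ=-45°, α=195°
  cosα=-0.9659 sinα=-0.2588 | (1,2) | tMaxX 0.7454 tMaxY 1.6228 | tΔX 1.0353 tΔY 3.8637
    t=0.7454 [x] (0,2) — stop
  → r_2 = 0.7454
beam 3: φ=45°, α=285°
  cosα=0.2588 sinα=-0.9659 | (1,2) | tMaxX 1.0818 tMaxY 0.4348 | tΔX 3.8637 tΔY 1.0353
    t=0.4348 [y] (1,1)
    t=1.0818 [x] (2,1)
    t=1.4701 [y] (2,0) — stop
  → r_3 = 1.4701
beam 4: φ=90°, α=330°
  cosα=0.8660 sinα=-0.5000 | (1,2) | tMaxX 0.3233 tMaxY 0.8400 | tΔX 1.1547 tΔY 2.0000
    t=0.3233 [x] (2,2)
    t=0.8400 [y] (2,1)
    t=1.4780 [x] (3,1)
    t=2.6327 [x] (4,1)
    t=2.8400 [y] (4,0) — stop
  → r_4 = 2.8400

ranges = [0.8314, 0.7454, 1.4701, 2.8400]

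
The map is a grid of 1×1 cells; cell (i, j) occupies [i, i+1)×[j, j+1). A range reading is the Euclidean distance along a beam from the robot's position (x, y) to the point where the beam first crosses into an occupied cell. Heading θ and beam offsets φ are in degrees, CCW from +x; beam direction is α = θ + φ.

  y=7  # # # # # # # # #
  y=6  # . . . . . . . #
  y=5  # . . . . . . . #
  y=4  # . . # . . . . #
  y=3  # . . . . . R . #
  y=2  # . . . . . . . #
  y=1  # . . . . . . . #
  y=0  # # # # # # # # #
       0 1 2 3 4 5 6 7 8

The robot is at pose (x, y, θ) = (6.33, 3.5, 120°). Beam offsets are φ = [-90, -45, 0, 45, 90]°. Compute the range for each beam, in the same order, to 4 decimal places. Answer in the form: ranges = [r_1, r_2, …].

ranges = [1.9283, 3.6235, 4.0415, 2.4122, 5.0000]

beam 1: φ=-90°, α=30°
  direction (0.8660, 0.5000); cell (6,3); t to first gridline: x 0.7736, y 1.0000 (then +1.1547 / +2.0000)
    (7,3) via x @ 0.7736
    (7,4) via y @ 1.0000
    (8,4) via x @ 1.9283  # hit
  → r_1 = 1.9283
beam 2: φ=-45°, α=75°
  direction (0.2588, 0.9659); cell (6,3); t to first gridline: x 2.5887, y 0.5176 (then +3.8637 / +1.0353)
    (6,4) via y @ 0.5176
    (6,5) via y @ 1.5529
    (6,6) via y @ 2.5882
    (7,6) via x @ 2.5887
    (7,7) via y @ 3.6235  # hit
  → r_2 = 3.6235
beam 3: φ=0°, α=120°
  direction (-0.5000, 0.8660); cell (6,3); t to first gridline: x 0.6600, y 0.5774 (then +2.0000 / +1.1547)
    (6,4) via y @ 0.5774
    (5,4) via x @ 0.6600
    (5,5) via y @ 1.7321
    (4,5) via x @ 2.6600
    (4,6) via y @ 2.8868
    (4,7) via y @ 4.0415  # hit
  → r_3 = 4.0415
beam 4: φ=45°, α=165°
  direction (-0.9659, 0.2588); cell (6,3); t to first gridline: x 0.3416, y 1.9319 (then +1.0353 / +3.8637)
    (5,3) via x @ 0.3416
    (4,3) via x @ 1.3769
    (4,4) via y @ 1.9319
    (3,4) via x @ 2.4122  # hit
  → r_4 = 2.4122
beam 5: φ=90°, α=210°
  direction (-0.8660, -0.5000); cell (6,3); t to first gridline: x 0.3811, y 1.0000 (then +1.1547 / +2.0000)
    (5,3) via x @ 0.3811
    (5,2) via y @ 1.0000
    (4,2) via x @ 1.5358
    (3,2) via x @ 2.6905
    (3,1) via y @ 3.0000
    (2,1) via x @ 3.8452
    (1,1) via x @ 4.9999
    (1,0) via y @ 5.0000  # hit
  → r_5 = 5.0000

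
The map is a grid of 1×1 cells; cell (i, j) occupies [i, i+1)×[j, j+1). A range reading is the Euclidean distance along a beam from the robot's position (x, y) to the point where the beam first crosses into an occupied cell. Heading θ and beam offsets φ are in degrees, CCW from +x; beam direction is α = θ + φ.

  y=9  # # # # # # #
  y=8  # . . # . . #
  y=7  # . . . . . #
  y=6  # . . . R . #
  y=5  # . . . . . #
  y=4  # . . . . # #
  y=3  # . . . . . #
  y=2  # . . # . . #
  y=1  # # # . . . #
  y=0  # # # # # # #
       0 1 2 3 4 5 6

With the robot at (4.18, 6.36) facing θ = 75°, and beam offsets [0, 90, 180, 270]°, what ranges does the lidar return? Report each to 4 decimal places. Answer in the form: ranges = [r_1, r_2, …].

beam 1: φ=0°, α=75°
  cosα=0.2588 sinα=0.9659 | (4,6) | tMaxX 3.1682 tMaxY 0.6626 | tΔX 3.8637 tΔY 1.0353
    t=0.6626 [y] (4,7)
    t=1.6979 [y] (4,8)
    t=2.7331 [y] (4,9) — stop
  → r_1 = 2.7331
beam 2: φ=90°, α=165°
  cosα=-0.9659 sinα=0.2588 | (4,6) | tMaxX 0.1863 tMaxY 2.4728 | tΔX 1.0353 tΔY 3.8637
    t=0.1863 [x] (3,6)
    t=1.2216 [x] (2,6)
    t=2.2569 [x] (1,6)
    t=2.4728 [y] (1,7)
    t=3.2922 [x] (0,7) — stop
  → r_2 = 3.2922
beam 3: φ=180°, α=255°
  cosα=-0.2588 sinα=-0.9659 | (4,6) | tMaxX 0.6955 tMaxY 0.3727 | tΔX 3.8637 tΔY 1.0353
    t=0.3727 [y] (4,5)
    t=0.6955 [x] (3,5)
    t=1.4080 [y] (3,4)
    t=2.4433 [y] (3,3)
    t=3.4785 [y] (3,2) — stop
  → r_3 = 3.4785
beam 4: φ=270°, α=345°
  cosα=0.9659 sinα=-0.2588 | (4,6) | tMaxX 0.8489 tMaxY 1.3909 | tΔX 1.0353 tΔY 3.8637
    t=0.8489 [x] (5,6)
    t=1.3909 [y] (5,5)
    t=1.8842 [x] (6,5) — stop
  → r_4 = 1.8842

ranges = [2.7331, 3.2922, 3.4785, 1.8842]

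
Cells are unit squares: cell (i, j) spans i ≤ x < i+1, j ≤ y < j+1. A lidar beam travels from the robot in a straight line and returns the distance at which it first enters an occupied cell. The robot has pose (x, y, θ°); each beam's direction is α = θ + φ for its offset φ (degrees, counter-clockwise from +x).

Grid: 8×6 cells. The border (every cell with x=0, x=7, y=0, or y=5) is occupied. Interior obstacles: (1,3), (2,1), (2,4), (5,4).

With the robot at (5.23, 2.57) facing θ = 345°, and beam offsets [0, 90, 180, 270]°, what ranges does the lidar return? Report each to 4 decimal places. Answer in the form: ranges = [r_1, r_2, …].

beam 1: φ=0°, α=345°
  dir = (cos 345°, sin 345°) = (0.9659, -0.2588); from cell (5,2)
  next x-line at t=0.7972, next y-line at t=2.2023; Δt_x=1.0353, Δt_y=3.8637
    x: enter (6,2) at t=0.7972
    x: enter (7,2) at t=1.8324 ← occupied
  → r_1 = 1.8324
beam 2: φ=90°, α=75°
  dir = (cos 75°, sin 75°) = (0.2588, 0.9659); from cell (5,2)
  next x-line at t=2.9751, next y-line at t=0.4452; Δt_x=3.8637, Δt_y=1.0353
    y: enter (5,3) at t=0.4452
    y: enter (5,4) at t=1.4804 ← occupied
  → r_2 = 1.4804
beam 3: φ=180°, α=165°
  dir = (cos 165°, sin 165°) = (-0.9659, 0.2588); from cell (5,2)
  next x-line at t=0.2381, next y-line at t=1.6614; Δt_x=1.0353, Δt_y=3.8637
    x: enter (4,2) at t=0.2381
    x: enter (3,2) at t=1.2734
    y: enter (3,3) at t=1.6614
    x: enter (2,3) at t=2.3087
    x: enter (1,3) at t=3.3439 ← occupied
  → r_3 = 3.3439
beam 4: φ=270°, α=255°
  dir = (cos 255°, sin 255°) = (-0.2588, -0.9659); from cell (5,2)
  next x-line at t=0.8887, next y-line at t=0.5901; Δt_x=3.8637, Δt_y=1.0353
    y: enter (5,1) at t=0.5901
    x: enter (4,1) at t=0.8887
    y: enter (4,0) at t=1.6254 ← occupied
  → r_4 = 1.6254

ranges = [1.8324, 1.4804, 3.3439, 1.6254]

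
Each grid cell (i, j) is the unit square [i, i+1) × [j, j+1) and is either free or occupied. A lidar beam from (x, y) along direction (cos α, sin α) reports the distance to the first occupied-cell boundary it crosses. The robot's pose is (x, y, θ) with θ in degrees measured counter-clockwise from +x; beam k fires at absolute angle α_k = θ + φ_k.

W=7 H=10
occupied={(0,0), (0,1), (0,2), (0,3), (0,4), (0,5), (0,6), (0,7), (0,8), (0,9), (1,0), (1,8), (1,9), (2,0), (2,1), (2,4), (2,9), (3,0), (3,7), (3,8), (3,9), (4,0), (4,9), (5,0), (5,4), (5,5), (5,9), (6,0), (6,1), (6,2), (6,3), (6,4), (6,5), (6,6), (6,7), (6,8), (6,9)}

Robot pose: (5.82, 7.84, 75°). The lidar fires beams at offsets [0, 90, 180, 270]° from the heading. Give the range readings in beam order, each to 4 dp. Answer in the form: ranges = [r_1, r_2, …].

beam 1: φ=0°, α=75°
  cosα=0.2588 sinα=0.9659 | (5,7) | tMaxX 0.6955 tMaxY 0.1656 | tΔX 3.8637 tΔY 1.0353
    t=0.1656 [y] (5,8)
    t=0.6955 [x] (6,8) — stop
  → r_1 = 0.6955
beam 2: φ=90°, α=165°
  cosα=-0.9659 sinα=0.2588 | (5,7) | tMaxX 0.8489 tMaxY 0.6182 | tΔX 1.0353 tΔY 3.8637
    t=0.6182 [y] (5,8)
    t=0.8489 [x] (4,8)
    t=1.8842 [x] (3,8) — stop
  → r_2 = 1.8842
beam 3: φ=180°, α=255°
  cosα=-0.2588 sinα=-0.9659 | (5,7) | tMaxX 3.1682 tMaxY 0.8696 | tΔX 3.8637 tΔY 1.0353
    t=0.8696 [y] (5,6)
    t=1.9049 [y] (5,5) — stop
  → r_3 = 1.9049
beam 4: φ=270°, α=345°
  cosα=0.9659 sinα=-0.2588 | (5,7) | tMaxX 0.1863 tMaxY 3.2455 | tΔX 1.0353 tΔY 3.8637
    t=0.1863 [x] (6,7) — stop
  → r_4 = 0.1863

ranges = [0.6955, 1.8842, 1.9049, 0.1863]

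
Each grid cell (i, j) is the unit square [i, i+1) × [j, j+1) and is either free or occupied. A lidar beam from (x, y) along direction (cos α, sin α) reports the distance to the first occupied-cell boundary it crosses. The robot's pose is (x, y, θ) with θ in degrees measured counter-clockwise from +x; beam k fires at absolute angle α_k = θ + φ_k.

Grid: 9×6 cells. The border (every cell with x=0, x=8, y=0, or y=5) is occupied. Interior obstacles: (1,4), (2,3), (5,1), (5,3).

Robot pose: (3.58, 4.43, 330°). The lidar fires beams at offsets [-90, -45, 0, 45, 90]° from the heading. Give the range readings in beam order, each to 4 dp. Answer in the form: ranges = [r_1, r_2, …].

beam 1: φ=-90°, α=240°
  direction (-0.5000, -0.8660); cell (3,4); t to first gridline: x 1.1600, y 0.4965 (then +2.0000 / +1.1547)
    (3,3) via y @ 0.4965
    (2,3) via x @ 1.1600  # hit
  → r_1 = 1.1600
beam 2: φ=-45°, α=285°
  direction (0.2588, -0.9659); cell (3,4); t to first gridline: x 1.6228, y 0.4452 (then +3.8637 / +1.0353)
    (3,3) via y @ 0.4452
    (3,2) via y @ 1.4804
    (4,2) via x @ 1.6228
    (4,1) via y @ 2.5157
    (4,0) via y @ 3.5510  # hit
  → r_2 = 3.5510
beam 3: φ=0°, α=330°
  direction (0.8660, -0.5000); cell (3,4); t to first gridline: x 0.4850, y 0.8600 (then +1.1547 / +2.0000)
    (4,4) via x @ 0.4850
    (4,3) via y @ 0.8600
    (5,3) via x @ 1.6397  # hit
  → r_3 = 1.6397
beam 4: φ=45°, α=15°
  direction (0.9659, 0.2588); cell (3,4); t to first gridline: x 0.4348, y 2.2023 (then +1.0353 / +3.8637)
    (4,4) via x @ 0.4348
    (5,4) via x @ 1.4701
    (5,5) via y @ 2.2023  # hit
  → r_4 = 2.2023
beam 5: φ=90°, α=60°
  direction (0.5000, 0.8660); cell (3,4); t to first gridline: x 0.8400, y 0.6582 (then +2.0000 / +1.1547)
    (3,5) via y @ 0.6582  # hit
  → r_5 = 0.6582

ranges = [1.1600, 3.5510, 1.6397, 2.2023, 0.6582]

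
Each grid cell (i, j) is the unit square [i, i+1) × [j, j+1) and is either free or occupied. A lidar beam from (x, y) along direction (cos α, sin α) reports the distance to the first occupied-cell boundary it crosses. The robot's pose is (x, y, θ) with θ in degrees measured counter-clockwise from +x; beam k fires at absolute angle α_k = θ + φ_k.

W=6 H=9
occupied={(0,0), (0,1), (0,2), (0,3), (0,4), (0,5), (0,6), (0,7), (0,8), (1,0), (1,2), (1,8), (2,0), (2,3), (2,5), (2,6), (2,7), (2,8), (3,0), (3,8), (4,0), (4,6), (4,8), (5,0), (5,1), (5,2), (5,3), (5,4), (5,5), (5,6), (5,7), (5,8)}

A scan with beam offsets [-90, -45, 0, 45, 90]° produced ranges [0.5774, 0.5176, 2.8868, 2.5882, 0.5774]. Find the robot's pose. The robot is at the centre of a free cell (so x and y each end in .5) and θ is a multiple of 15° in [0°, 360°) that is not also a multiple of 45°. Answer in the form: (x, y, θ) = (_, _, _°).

Candidates: 22 free-cell centres × 16 headings = 352 poses. Raycast each; keep the one whose scan matches to 4 dp.
  (2.5, 2.5, 330°): beam 1 = 1.7321 ≠ 0.5774 ✗
  (1.5, 4.5, 105°): beam 1 = 3.6235 ≠ 0.5774 ✗
  (1.5, 6.5, 120°): beam 2 = 1.5529 ≠ 0.5176 ✗
  (1.5, 3.5, 210°): beam 1 = 1.0000 ≠ 0.5774 ✗
  …
  (2.5, 4.5, 330°): r_1=0.5774, r_2=0.5176, r_3=2.8868, r_4=2.5882, r_5=0.5774 — all match ✓
Only this pose fits every beam.

(x, y, θ) = (2.5, 4.5, 330°)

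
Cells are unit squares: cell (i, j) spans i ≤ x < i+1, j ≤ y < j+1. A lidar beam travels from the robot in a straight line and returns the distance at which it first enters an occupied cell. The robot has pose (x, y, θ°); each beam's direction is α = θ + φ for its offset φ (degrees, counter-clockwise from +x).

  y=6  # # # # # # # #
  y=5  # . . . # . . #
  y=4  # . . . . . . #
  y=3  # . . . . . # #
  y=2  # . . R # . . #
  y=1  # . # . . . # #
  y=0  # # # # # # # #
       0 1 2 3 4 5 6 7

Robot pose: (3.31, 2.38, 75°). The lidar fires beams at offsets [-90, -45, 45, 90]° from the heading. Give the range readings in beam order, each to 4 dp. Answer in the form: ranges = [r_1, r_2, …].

ranges = [0.7143, 0.7967, 4.1800, 2.3915]

beam 1: φ=-90°, α=345°
  d=(0.9659,-0.2588)  start (3,2)  tX=0.7143 tY=1.4682  stride 1/|dx|=1.0353 1/|dy|=3.8637
    cross x-line → (4,2), t=0.7143 (wall)
  → r_1 = 0.7143
beam 2: φ=-45°, α=30°
  d=(0.8660,0.5000)  start (3,2)  tX=0.7967 tY=1.2400  stride 1/|dx|=1.1547 1/|dy|=2.0000
    cross x-line → (4,2), t=0.7967 (wall)
  → r_2 = 0.7967
beam 3: φ=45°, α=120°
  d=(-0.5000,0.8660)  start (3,2)  tX=0.6200 tY=0.7159  stride 1/|dx|=2.0000 1/|dy|=1.1547
    cross x-line → (2,2), t=0.6200
    cross y-line → (2,3), t=0.7159
    cross y-line → (2,4), t=1.8706
    cross x-line → (1,4), t=2.6200
    cross y-line → (1,5), t=3.0253
    cross y-line → (1,6), t=4.1800 (wall)
  → r_3 = 4.1800
beam 4: φ=90°, α=165°
  d=(-0.9659,0.2588)  start (3,2)  tX=0.3209 tY=2.3955  stride 1/|dx|=1.0353 1/|dy|=3.8637
    cross x-line → (2,2), t=0.3209
    cross x-line → (1,2), t=1.3562
    cross x-line → (0,2), t=2.3915 (wall)
  → r_4 = 2.3915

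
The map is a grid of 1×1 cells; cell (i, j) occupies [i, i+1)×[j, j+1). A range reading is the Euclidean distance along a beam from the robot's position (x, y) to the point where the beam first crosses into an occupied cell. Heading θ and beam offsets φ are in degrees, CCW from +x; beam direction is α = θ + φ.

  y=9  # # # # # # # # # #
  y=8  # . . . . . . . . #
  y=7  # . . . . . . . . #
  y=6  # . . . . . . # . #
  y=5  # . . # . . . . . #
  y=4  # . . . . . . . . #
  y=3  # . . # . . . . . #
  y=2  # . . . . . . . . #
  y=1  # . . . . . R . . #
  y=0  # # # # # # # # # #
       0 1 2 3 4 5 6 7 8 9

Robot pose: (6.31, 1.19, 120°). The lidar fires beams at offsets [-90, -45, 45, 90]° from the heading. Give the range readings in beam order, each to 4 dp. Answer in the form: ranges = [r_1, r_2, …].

ranges = [3.1061, 4.9797, 5.4973, 0.3800]

beam 1: φ=-90°, α=30°
  direction (0.8660, 0.5000); cell (6,1); t to first gridline: x 0.7967, y 1.6200 (then +1.1547 / +2.0000)
    (7,1) via x @ 0.7967
    (7,2) via y @ 1.6200
    (8,2) via x @ 1.9514
    (9,2) via x @ 3.1061  # hit
  → r_1 = 3.1061
beam 2: φ=-45°, α=75°
  direction (0.2588, 0.9659); cell (6,1); t to first gridline: x 2.6660, y 0.8386 (then +3.8637 / +1.0353)
    (6,2) via y @ 0.8386
    (6,3) via y @ 1.8738
    (7,3) via x @ 2.6660
    (7,4) via y @ 2.9091
    (7,5) via y @ 3.9444
    (7,6) via y @ 4.9797  # hit
  → r_2 = 4.9797
beam 3: φ=45°, α=165°
  direction (-0.9659, 0.2588); cell (6,1); t to first gridline: x 0.3209, y 3.1296 (then +1.0353 / +3.8637)
    (5,1) via x @ 0.3209
    (4,1) via x @ 1.3562
    (3,1) via x @ 2.3915
    (3,2) via y @ 3.1296
    (2,2) via x @ 3.4268
    (1,2) via x @ 4.4620
    (0,2) via x @ 5.4973  # hit
  → r_3 = 5.4973
beam 4: φ=90°, α=210°
  direction (-0.8660, -0.5000); cell (6,1); t to first gridline: x 0.3580, y 0.3800 (then +1.1547 / +2.0000)
    (5,1) via x @ 0.3580
    (5,0) via y @ 0.3800  # hit
  → r_4 = 0.3800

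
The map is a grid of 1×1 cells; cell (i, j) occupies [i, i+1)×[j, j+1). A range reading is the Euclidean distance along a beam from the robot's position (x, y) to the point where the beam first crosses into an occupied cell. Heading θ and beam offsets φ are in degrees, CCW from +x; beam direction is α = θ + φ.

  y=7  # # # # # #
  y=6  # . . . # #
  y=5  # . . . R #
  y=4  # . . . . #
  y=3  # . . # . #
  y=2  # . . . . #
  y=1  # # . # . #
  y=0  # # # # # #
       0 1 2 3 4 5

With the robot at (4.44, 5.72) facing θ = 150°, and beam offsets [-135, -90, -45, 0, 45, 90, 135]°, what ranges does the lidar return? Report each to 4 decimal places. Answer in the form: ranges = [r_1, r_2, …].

ranges = [0.5798, 0.3233, 0.2899, 2.5600, 3.5614, 1.9861, 2.1637]

beam 1: φ=-135°, α=15°
  direction (0.9659, 0.2588); cell (4,5); t to first gridline: x 0.5798, y 1.0818 (then +1.0353 / +3.8637)
    (5,5) via x @ 0.5798  # hit
  → r_1 = 0.5798
beam 2: φ=-90°, α=60°
  direction (0.5000, 0.8660); cell (4,5); t to first gridline: x 1.1200, y 0.3233 (then +2.0000 / +1.1547)
    (4,6) via y @ 0.3233  # hit
  → r_2 = 0.3233
beam 3: φ=-45°, α=105°
  direction (-0.2588, 0.9659); cell (4,5); t to first gridline: x 1.7000, y 0.2899 (then +3.8637 / +1.0353)
    (4,6) via y @ 0.2899  # hit
  → r_3 = 0.2899
beam 4: φ=0°, α=150°
  direction (-0.8660, 0.5000); cell (4,5); t to first gridline: x 0.5081, y 0.5600 (then +1.1547 / +2.0000)
    (3,5) via x @ 0.5081
    (3,6) via y @ 0.5600
    (2,6) via x @ 1.6628
    (2,7) via y @ 2.5600  # hit
  → r_4 = 2.5600
beam 5: φ=45°, α=195°
  direction (-0.9659, -0.2588); cell (4,5); t to first gridline: x 0.4555, y 2.7819 (then +1.0353 / +3.8637)
    (3,5) via x @ 0.4555
    (2,5) via x @ 1.4908
    (1,5) via x @ 2.5261
    (1,4) via y @ 2.7819
    (0,4) via x @ 3.5614  # hit
  → r_5 = 3.5614
beam 6: φ=90°, α=240°
  direction (-0.5000, -0.8660); cell (4,5); t to first gridline: x 0.8800, y 0.8314 (then +2.0000 / +1.1547)
    (4,4) via y @ 0.8314
    (3,4) via x @ 0.8800
    (3,3) via y @ 1.9861  # hit
  → r_6 = 1.9861
beam 7: φ=135°, α=285°
  direction (0.2588, -0.9659); cell (4,5); t to first gridline: x 2.1637, y 0.7454 (then +3.8637 / +1.0353)
    (4,4) via y @ 0.7454
    (4,3) via y @ 1.7807
    (5,3) via x @ 2.1637  # hit
  → r_7 = 2.1637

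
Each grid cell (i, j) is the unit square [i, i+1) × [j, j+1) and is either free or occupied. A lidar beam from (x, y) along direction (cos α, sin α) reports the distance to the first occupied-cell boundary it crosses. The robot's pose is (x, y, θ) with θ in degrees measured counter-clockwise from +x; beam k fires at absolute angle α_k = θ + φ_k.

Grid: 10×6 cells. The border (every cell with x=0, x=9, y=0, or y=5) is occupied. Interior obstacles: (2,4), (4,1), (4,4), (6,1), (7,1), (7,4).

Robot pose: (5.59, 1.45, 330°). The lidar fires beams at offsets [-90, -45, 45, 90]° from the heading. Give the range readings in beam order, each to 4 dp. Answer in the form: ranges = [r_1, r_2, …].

ranges = [0.5196, 0.4659, 0.4245, 2.9445]

beam 1: φ=-90°, α=240°
  d=(-0.5000,-0.8660)  start (5,1)  tX=1.1800 tY=0.5196  stride 1/|dx|=2.0000 1/|dy|=1.1547
    cross y-line → (5,0), t=0.5196 (wall)
  → r_1 = 0.5196
beam 2: φ=-45°, α=285°
  d=(0.2588,-0.9659)  start (5,1)  tX=1.5841 tY=0.4659  stride 1/|dx|=3.8637 1/|dy|=1.0353
    cross y-line → (5,0), t=0.4659 (wall)
  → r_2 = 0.4659
beam 3: φ=45°, α=15°
  d=(0.9659,0.2588)  start (5,1)  tX=0.4245 tY=2.1250  stride 1/|dx|=1.0353 1/|dy|=3.8637
    cross x-line → (6,1), t=0.4245 (wall)
  → r_3 = 0.4245
beam 4: φ=90°, α=60°
  d=(0.5000,0.8660)  start (5,1)  tX=0.8200 tY=0.6351  stride 1/|dx|=2.0000 1/|dy|=1.1547
    cross y-line → (5,2), t=0.6351
    cross x-line → (6,2), t=0.8200
    cross y-line → (6,3), t=1.7898
    cross x-line → (7,3), t=2.8200
    cross y-line → (7,4), t=2.9445 (wall)
  → r_4 = 2.9445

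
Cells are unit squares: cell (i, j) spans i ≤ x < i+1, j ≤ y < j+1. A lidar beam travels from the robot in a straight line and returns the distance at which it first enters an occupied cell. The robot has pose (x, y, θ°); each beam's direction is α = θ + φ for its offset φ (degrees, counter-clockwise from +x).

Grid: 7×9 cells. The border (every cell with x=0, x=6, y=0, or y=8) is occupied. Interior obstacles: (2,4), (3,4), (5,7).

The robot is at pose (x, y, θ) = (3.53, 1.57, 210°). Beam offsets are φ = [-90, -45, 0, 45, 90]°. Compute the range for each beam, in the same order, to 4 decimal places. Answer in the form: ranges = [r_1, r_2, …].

ranges = [2.8059, 2.6192, 1.1400, 0.5901, 0.6582]

beam 1: φ=-90°, α=120°
  dir = (cos 120°, sin 120°) = (-0.5000, 0.8660); from cell (3,1)
  next x-line at t=1.0600, next y-line at t=0.4965; Δt_x=2.0000, Δt_y=1.1547
    y: enter (3,2) at t=0.4965
    x: enter (2,2) at t=1.0600
    y: enter (2,3) at t=1.6512
    y: enter (2,4) at t=2.8059 ← occupied
  → r_1 = 2.8059
beam 2: φ=-45°, α=165°
  dir = (cos 165°, sin 165°) = (-0.9659, 0.2588); from cell (3,1)
  next x-line at t=0.5487, next y-line at t=1.6614; Δt_x=1.0353, Δt_y=3.8637
    x: enter (2,1) at t=0.5487
    x: enter (1,1) at t=1.5840
    y: enter (1,2) at t=1.6614
    x: enter (0,2) at t=2.6192 ← occupied
  → r_2 = 2.6192
beam 3: φ=0°, α=210°
  dir = (cos 210°, sin 210°) = (-0.8660, -0.5000); from cell (3,1)
  next x-line at t=0.6120, next y-line at t=1.1400; Δt_x=1.1547, Δt_y=2.0000
    x: enter (2,1) at t=0.6120
    y: enter (2,0) at t=1.1400 ← occupied
  → r_3 = 1.1400
beam 4: φ=45°, α=255°
  dir = (cos 255°, sin 255°) = (-0.2588, -0.9659); from cell (3,1)
  next x-line at t=2.0478, next y-line at t=0.5901; Δt_x=3.8637, Δt_y=1.0353
    y: enter (3,0) at t=0.5901 ← occupied
  → r_4 = 0.5901
beam 5: φ=90°, α=300°
  dir = (cos 300°, sin 300°) = (0.5000, -0.8660); from cell (3,1)
  next x-line at t=0.9400, next y-line at t=0.6582; Δt_x=2.0000, Δt_y=1.1547
    y: enter (3,0) at t=0.6582 ← occupied
  → r_5 = 0.6582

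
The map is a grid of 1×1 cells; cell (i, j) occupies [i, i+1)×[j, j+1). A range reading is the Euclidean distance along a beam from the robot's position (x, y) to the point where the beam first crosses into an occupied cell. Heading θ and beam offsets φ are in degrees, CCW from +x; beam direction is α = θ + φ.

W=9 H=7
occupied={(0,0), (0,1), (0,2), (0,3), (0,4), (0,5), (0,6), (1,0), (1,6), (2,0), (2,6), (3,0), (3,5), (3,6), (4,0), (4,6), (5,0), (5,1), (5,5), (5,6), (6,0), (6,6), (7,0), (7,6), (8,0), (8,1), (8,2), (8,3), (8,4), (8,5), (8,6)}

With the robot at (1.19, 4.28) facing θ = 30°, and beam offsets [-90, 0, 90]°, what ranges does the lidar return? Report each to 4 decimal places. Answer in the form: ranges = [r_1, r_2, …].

ranges = [3.7874, 2.0900, 0.3800]

beam 1: φ=-90°, α=300°
  cosα=0.5000 sinα=-0.8660 | (1,4) | tMaxX 1.6200 tMaxY 0.3233 | tΔX 2.0000 tΔY 1.1547
    t=0.3233 [y] (1,3)
    t=1.4780 [y] (1,2)
    t=1.6200 [x] (2,2)
    t=2.6327 [y] (2,1)
    t=3.6200 [x] (3,1)
    t=3.7874 [y] (3,0) — stop
  → r_1 = 3.7874
beam 2: φ=0°, α=30°
  cosα=0.8660 sinα=0.5000 | (1,4) | tMaxX 0.9353 tMaxY 1.4400 | tΔX 1.1547 tΔY 2.0000
    t=0.9353 [x] (2,4)
    t=1.4400 [y] (2,5)
    t=2.0900 [x] (3,5) — stop
  → r_2 = 2.0900
beam 3: φ=90°, α=120°
  cosα=-0.5000 sinα=0.8660 | (1,4) | tMaxX 0.3800 tMaxY 0.8314 | tΔX 2.0000 tΔY 1.1547
    t=0.3800 [x] (0,4) — stop
  → r_3 = 0.3800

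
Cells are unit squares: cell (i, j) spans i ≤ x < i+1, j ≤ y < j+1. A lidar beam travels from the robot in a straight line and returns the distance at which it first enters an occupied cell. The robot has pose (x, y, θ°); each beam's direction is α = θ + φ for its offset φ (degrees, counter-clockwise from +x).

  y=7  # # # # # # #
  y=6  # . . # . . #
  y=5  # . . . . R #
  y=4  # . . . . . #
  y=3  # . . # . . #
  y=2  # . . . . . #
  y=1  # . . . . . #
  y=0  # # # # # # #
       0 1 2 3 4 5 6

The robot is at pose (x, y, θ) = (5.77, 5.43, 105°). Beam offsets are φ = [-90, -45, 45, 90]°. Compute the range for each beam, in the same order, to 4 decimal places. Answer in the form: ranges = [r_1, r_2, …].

beam 1: φ=-90°, α=15°
  cosα=0.9659 sinα=0.2588 | (5,5) | tMaxX 0.2381 tMaxY 2.2023 | tΔX 1.0353 tΔY 3.8637
    t=0.2381 [x] (6,5) — stop
  → r_1 = 0.2381
beam 2: φ=-45°, α=60°
  cosα=0.5000 sinα=0.8660 | (5,5) | tMaxX 0.4600 tMaxY 0.6582 | tΔX 2.0000 tΔY 1.1547
    t=0.4600 [x] (6,5) — stop
  → r_2 = 0.4600
beam 3: φ=45°, α=150°
  cosα=-0.8660 sinα=0.5000 | (5,5) | tMaxX 0.8891 tMaxY 1.1400 | tΔX 1.1547 tΔY 2.0000
    t=0.8891 [x] (4,5)
    t=1.1400 [y] (4,6)
    t=2.0438 [x] (3,6) — stop
  → r_3 = 2.0438
beam 4: φ=90°, α=195°
  cosα=-0.9659 sinα=-0.2588 | (5,5) | tMaxX 0.7972 tMaxY 1.6614 | tΔX 1.0353 tΔY 3.8637
    t=0.7972 [x] (4,5)
    t=1.6614 [y] (4,4)
    t=1.8324 [x] (3,4)
    t=2.8677 [x] (2,4)
    t=3.9030 [x] (1,4)
    t=4.9383 [x] (0,4) — stop
  → r_4 = 4.9383

ranges = [0.2381, 0.4600, 2.0438, 4.9383]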